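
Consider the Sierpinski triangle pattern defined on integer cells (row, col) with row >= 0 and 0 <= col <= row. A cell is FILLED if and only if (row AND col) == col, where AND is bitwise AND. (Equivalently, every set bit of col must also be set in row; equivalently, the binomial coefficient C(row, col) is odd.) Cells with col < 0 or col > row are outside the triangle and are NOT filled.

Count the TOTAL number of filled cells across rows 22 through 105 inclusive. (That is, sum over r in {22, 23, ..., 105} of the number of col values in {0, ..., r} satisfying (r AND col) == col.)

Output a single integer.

Answer: 1236

Derivation:
r22=10110 pc3: +8 =8
r23=10111 pc4: +16 =24
r24=11000 pc2: +4 =28
r25=11001 pc3: +8 =36
r26=11010 pc3: +8 =44
r27=11011 pc4: +16 =60
r28=11100 pc3: +8 =68
r29=11101 pc4: +16 =84
r30=11110 pc4: +16 =100
r31=11111 pc5: +32 =132
r32=100000 pc1: +2 =134
r33=100001 pc2: +4 =138
r34=100010 pc2: +4 =142
r35=100011 pc3: +8 =150
r36=100100 pc2: +4 =154
r37=100101 pc3: +8 =162
r38=100110 pc3: +8 =170
r39=100111 pc4: +16 =186
r40=101000 pc2: +4 =190
r41=101001 pc3: +8 =198
r42=101010 pc3: +8 =206
r43=101011 pc4: +16 =222
r44=101100 pc3: +8 =230
r45=101101 pc4: +16 =246
r46=101110 pc4: +16 =262
r47=101111 pc5: +32 =294
r48=110000 pc2: +4 =298
r49=110001 pc3: +8 =306
r50=110010 pc3: +8 =314
r51=110011 pc4: +16 =330
r52=110100 pc3: +8 =338
r53=110101 pc4: +16 =354
r54=110110 pc4: +16 =370
r55=110111 pc5: +32 =402
r56=111000 pc3: +8 =410
r57=111001 pc4: +16 =426
r58=111010 pc4: +16 =442
r59=111011 pc5: +32 =474
r60=111100 pc4: +16 =490
r61=111101 pc5: +32 =522
r62=111110 pc5: +32 =554
r63=111111 pc6: +64 =618
r64=1000000 pc1: +2 =620
r65=1000001 pc2: +4 =624
r66=1000010 pc2: +4 =628
r67=1000011 pc3: +8 =636
r68=1000100 pc2: +4 =640
r69=1000101 pc3: +8 =648
r70=1000110 pc3: +8 =656
r71=1000111 pc4: +16 =672
r72=1001000 pc2: +4 =676
r73=1001001 pc3: +8 =684
r74=1001010 pc3: +8 =692
r75=1001011 pc4: +16 =708
r76=1001100 pc3: +8 =716
r77=1001101 pc4: +16 =732
r78=1001110 pc4: +16 =748
r79=1001111 pc5: +32 =780
r80=1010000 pc2: +4 =784
r81=1010001 pc3: +8 =792
r82=1010010 pc3: +8 =800
r83=1010011 pc4: +16 =816
r84=1010100 pc3: +8 =824
r85=1010101 pc4: +16 =840
r86=1010110 pc4: +16 =856
r87=1010111 pc5: +32 =888
r88=1011000 pc3: +8 =896
r89=1011001 pc4: +16 =912
r90=1011010 pc4: +16 =928
r91=1011011 pc5: +32 =960
r92=1011100 pc4: +16 =976
r93=1011101 pc5: +32 =1008
r94=1011110 pc5: +32 =1040
r95=1011111 pc6: +64 =1104
r96=1100000 pc2: +4 =1108
r97=1100001 pc3: +8 =1116
r98=1100010 pc3: +8 =1124
r99=1100011 pc4: +16 =1140
r100=1100100 pc3: +8 =1148
r101=1100101 pc4: +16 =1164
r102=1100110 pc4: +16 =1180
r103=1100111 pc5: +32 =1212
r104=1101000 pc3: +8 =1220
r105=1101001 pc4: +16 =1236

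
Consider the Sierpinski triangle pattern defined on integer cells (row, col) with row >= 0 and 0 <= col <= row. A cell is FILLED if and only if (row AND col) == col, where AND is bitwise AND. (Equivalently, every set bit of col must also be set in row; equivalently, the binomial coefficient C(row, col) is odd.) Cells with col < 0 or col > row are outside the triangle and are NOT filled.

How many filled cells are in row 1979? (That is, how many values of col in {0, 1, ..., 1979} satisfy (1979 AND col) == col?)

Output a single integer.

1979 in binary = 11110111011
popcount(1979) = number of 1-bits in 11110111011 = 9
A col c satisfies (1979 AND c) == c iff every set bit of c is also set in 1979; each of the 9 set bits of 1979 can independently be on or off in c.
count = 2^9 = 512

Answer: 512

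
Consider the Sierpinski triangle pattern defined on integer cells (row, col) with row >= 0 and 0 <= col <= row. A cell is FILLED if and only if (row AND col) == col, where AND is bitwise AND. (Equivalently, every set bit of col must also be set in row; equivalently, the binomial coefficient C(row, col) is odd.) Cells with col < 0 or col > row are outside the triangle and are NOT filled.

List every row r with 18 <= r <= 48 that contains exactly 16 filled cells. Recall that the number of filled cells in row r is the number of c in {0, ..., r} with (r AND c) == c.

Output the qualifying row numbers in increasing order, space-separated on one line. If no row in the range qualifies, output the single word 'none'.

Row r has 2^popcount(r) filled cells, so we need popcount(r) = log2(16) = 4.
Scan r = 18..48 and keep those with exactly 4 one-bits:
r=18=10010 popcount=2 -> skip
r=19=10011 popcount=3 -> skip
r=20=10100 popcount=2 -> skip
r=21=10101 popcount=3 -> skip
r=22=10110 popcount=3 -> skip
r=23=10111 popcount=4 -> KEEP
r=24=11000 popcount=2 -> skip
r=25=11001 popcount=3 -> skip
r=26=11010 popcount=3 -> skip
r=27=11011 popcount=4 -> KEEP
r=28=11100 popcount=3 -> skip
r=29=11101 popcount=4 -> KEEP
r=30=11110 popcount=4 -> KEEP
r=31=11111 popcount=5 -> skip
r=32=100000 popcount=1 -> skip
r=33=100001 popcount=2 -> skip
r=34=100010 popcount=2 -> skip
r=35=100011 popcount=3 -> skip
r=36=100100 popcount=2 -> skip
r=37=100101 popcount=3 -> skip
r=38=100110 popcount=3 -> skip
r=39=100111 popcount=4 -> KEEP
r=40=101000 popcount=2 -> skip
r=41=101001 popcount=3 -> skip
r=42=101010 popcount=3 -> skip
r=43=101011 popcount=4 -> KEEP
r=44=101100 popcount=3 -> skip
r=45=101101 popcount=4 -> KEEP
r=46=101110 popcount=4 -> KEEP
r=47=101111 popcount=5 -> skip
r=48=110000 popcount=2 -> skip
Kept rows: 23 27 29 30 39 43 45 46

Answer: 23 27 29 30 39 43 45 46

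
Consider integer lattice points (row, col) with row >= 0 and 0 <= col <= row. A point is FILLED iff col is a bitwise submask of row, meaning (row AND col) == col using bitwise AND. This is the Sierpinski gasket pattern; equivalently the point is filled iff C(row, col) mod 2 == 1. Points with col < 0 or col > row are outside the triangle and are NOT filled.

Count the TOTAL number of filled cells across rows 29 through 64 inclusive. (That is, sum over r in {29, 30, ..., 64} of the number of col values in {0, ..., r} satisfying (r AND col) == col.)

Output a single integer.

r29=11101 pc4: +16 =16
r30=11110 pc4: +16 =32
r31=11111 pc5: +32 =64
r32=100000 pc1: +2 =66
r33=100001 pc2: +4 =70
r34=100010 pc2: +4 =74
r35=100011 pc3: +8 =82
r36=100100 pc2: +4 =86
r37=100101 pc3: +8 =94
r38=100110 pc3: +8 =102
r39=100111 pc4: +16 =118
r40=101000 pc2: +4 =122
r41=101001 pc3: +8 =130
r42=101010 pc3: +8 =138
r43=101011 pc4: +16 =154
r44=101100 pc3: +8 =162
r45=101101 pc4: +16 =178
r46=101110 pc4: +16 =194
r47=101111 pc5: +32 =226
r48=110000 pc2: +4 =230
r49=110001 pc3: +8 =238
r50=110010 pc3: +8 =246
r51=110011 pc4: +16 =262
r52=110100 pc3: +8 =270
r53=110101 pc4: +16 =286
r54=110110 pc4: +16 =302
r55=110111 pc5: +32 =334
r56=111000 pc3: +8 =342
r57=111001 pc4: +16 =358
r58=111010 pc4: +16 =374
r59=111011 pc5: +32 =406
r60=111100 pc4: +16 =422
r61=111101 pc5: +32 =454
r62=111110 pc5: +32 =486
r63=111111 pc6: +64 =550
r64=1000000 pc1: +2 =552

Answer: 552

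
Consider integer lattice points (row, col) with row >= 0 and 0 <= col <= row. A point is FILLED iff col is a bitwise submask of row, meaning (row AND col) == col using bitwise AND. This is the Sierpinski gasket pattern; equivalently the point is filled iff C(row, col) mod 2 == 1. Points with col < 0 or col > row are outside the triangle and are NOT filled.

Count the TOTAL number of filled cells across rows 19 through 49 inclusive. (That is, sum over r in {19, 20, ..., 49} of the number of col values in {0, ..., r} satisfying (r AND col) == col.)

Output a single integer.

Answer: 326

Derivation:
r19=10011 pc3: +8 =8
r20=10100 pc2: +4 =12
r21=10101 pc3: +8 =20
r22=10110 pc3: +8 =28
r23=10111 pc4: +16 =44
r24=11000 pc2: +4 =48
r25=11001 pc3: +8 =56
r26=11010 pc3: +8 =64
r27=11011 pc4: +16 =80
r28=11100 pc3: +8 =88
r29=11101 pc4: +16 =104
r30=11110 pc4: +16 =120
r31=11111 pc5: +32 =152
r32=100000 pc1: +2 =154
r33=100001 pc2: +4 =158
r34=100010 pc2: +4 =162
r35=100011 pc3: +8 =170
r36=100100 pc2: +4 =174
r37=100101 pc3: +8 =182
r38=100110 pc3: +8 =190
r39=100111 pc4: +16 =206
r40=101000 pc2: +4 =210
r41=101001 pc3: +8 =218
r42=101010 pc3: +8 =226
r43=101011 pc4: +16 =242
r44=101100 pc3: +8 =250
r45=101101 pc4: +16 =266
r46=101110 pc4: +16 =282
r47=101111 pc5: +32 =314
r48=110000 pc2: +4 =318
r49=110001 pc3: +8 =326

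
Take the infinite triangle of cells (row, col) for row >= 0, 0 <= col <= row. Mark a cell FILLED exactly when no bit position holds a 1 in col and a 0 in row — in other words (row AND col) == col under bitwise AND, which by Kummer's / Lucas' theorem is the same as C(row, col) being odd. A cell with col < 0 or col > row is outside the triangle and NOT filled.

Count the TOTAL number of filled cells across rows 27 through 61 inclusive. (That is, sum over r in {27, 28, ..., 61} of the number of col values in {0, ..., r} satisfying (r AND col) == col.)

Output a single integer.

Answer: 478

Derivation:
r27=11011 pc4: +16 =16
r28=11100 pc3: +8 =24
r29=11101 pc4: +16 =40
r30=11110 pc4: +16 =56
r31=11111 pc5: +32 =88
r32=100000 pc1: +2 =90
r33=100001 pc2: +4 =94
r34=100010 pc2: +4 =98
r35=100011 pc3: +8 =106
r36=100100 pc2: +4 =110
r37=100101 pc3: +8 =118
r38=100110 pc3: +8 =126
r39=100111 pc4: +16 =142
r40=101000 pc2: +4 =146
r41=101001 pc3: +8 =154
r42=101010 pc3: +8 =162
r43=101011 pc4: +16 =178
r44=101100 pc3: +8 =186
r45=101101 pc4: +16 =202
r46=101110 pc4: +16 =218
r47=101111 pc5: +32 =250
r48=110000 pc2: +4 =254
r49=110001 pc3: +8 =262
r50=110010 pc3: +8 =270
r51=110011 pc4: +16 =286
r52=110100 pc3: +8 =294
r53=110101 pc4: +16 =310
r54=110110 pc4: +16 =326
r55=110111 pc5: +32 =358
r56=111000 pc3: +8 =366
r57=111001 pc4: +16 =382
r58=111010 pc4: +16 =398
r59=111011 pc5: +32 =430
r60=111100 pc4: +16 =446
r61=111101 pc5: +32 =478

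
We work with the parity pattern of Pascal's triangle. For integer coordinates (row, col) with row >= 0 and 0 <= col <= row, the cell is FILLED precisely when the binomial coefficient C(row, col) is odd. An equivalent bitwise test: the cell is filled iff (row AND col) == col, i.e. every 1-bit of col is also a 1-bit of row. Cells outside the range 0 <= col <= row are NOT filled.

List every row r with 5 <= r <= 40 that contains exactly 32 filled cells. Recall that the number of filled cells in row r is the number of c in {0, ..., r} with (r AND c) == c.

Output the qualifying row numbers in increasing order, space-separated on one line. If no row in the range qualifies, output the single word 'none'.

Answer: 31

Derivation:
Row r has 2^popcount(r) filled cells, so we need popcount(r) = log2(32) = 5.
Scan r = 5..40 and keep those with exactly 5 one-bits:
r=5=101 popcount=2 -> skip
r=6=110 popcount=2 -> skip
r=7=111 popcount=3 -> skip
r=8=1000 popcount=1 -> skip
r=9=1001 popcount=2 -> skip
r=10=1010 popcount=2 -> skip
r=11=1011 popcount=3 -> skip
r=12=1100 popcount=2 -> skip
r=13=1101 popcount=3 -> skip
r=14=1110 popcount=3 -> skip
r=15=1111 popcount=4 -> skip
r=16=10000 popcount=1 -> skip
r=17=10001 popcount=2 -> skip
r=18=10010 popcount=2 -> skip
r=19=10011 popcount=3 -> skip
r=20=10100 popcount=2 -> skip
r=21=10101 popcount=3 -> skip
r=22=10110 popcount=3 -> skip
r=23=10111 popcount=4 -> skip
r=24=11000 popcount=2 -> skip
r=25=11001 popcount=3 -> skip
r=26=11010 popcount=3 -> skip
r=27=11011 popcount=4 -> skip
r=28=11100 popcount=3 -> skip
r=29=11101 popcount=4 -> skip
r=30=11110 popcount=4 -> skip
r=31=11111 popcount=5 -> KEEP
r=32=100000 popcount=1 -> skip
r=33=100001 popcount=2 -> skip
r=34=100010 popcount=2 -> skip
r=35=100011 popcount=3 -> skip
r=36=100100 popcount=2 -> skip
r=37=100101 popcount=3 -> skip
r=38=100110 popcount=3 -> skip
r=39=100111 popcount=4 -> skip
r=40=101000 popcount=2 -> skip
Kept rows: 31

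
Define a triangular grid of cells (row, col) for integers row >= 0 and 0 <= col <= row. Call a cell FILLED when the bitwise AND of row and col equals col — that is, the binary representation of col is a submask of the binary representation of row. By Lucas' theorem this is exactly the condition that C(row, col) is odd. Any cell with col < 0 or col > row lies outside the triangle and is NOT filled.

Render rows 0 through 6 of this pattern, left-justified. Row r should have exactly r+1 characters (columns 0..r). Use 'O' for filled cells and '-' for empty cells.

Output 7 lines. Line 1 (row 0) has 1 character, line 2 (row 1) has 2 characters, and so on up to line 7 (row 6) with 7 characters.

r0=0: O
r1=1: OO
r2=10: O-O
r3=11: OOOO
r4=100: O---O
r5=101: OO--OO
r6=110: O-O-O-O

Answer: O
OO
O-O
OOOO
O---O
OO--OO
O-O-O-O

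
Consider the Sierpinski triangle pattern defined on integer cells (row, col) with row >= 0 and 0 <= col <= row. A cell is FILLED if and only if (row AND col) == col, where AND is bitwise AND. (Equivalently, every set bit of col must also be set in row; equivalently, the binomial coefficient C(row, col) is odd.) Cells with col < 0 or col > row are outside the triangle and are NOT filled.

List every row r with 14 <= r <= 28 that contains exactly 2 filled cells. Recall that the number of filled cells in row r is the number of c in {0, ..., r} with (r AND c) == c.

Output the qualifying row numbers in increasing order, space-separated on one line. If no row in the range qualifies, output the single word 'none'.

Answer: 16

Derivation:
Row r has 2^popcount(r) filled cells, so we need popcount(r) = log2(2) = 1.
Scan r = 14..28 and keep those with exactly 1 one-bits:
r=14=1110 popcount=3 -> skip
r=15=1111 popcount=4 -> skip
r=16=10000 popcount=1 -> KEEP
r=17=10001 popcount=2 -> skip
r=18=10010 popcount=2 -> skip
r=19=10011 popcount=3 -> skip
r=20=10100 popcount=2 -> skip
r=21=10101 popcount=3 -> skip
r=22=10110 popcount=3 -> skip
r=23=10111 popcount=4 -> skip
r=24=11000 popcount=2 -> skip
r=25=11001 popcount=3 -> skip
r=26=11010 popcount=3 -> skip
r=27=11011 popcount=4 -> skip
r=28=11100 popcount=3 -> skip
Kept rows: 16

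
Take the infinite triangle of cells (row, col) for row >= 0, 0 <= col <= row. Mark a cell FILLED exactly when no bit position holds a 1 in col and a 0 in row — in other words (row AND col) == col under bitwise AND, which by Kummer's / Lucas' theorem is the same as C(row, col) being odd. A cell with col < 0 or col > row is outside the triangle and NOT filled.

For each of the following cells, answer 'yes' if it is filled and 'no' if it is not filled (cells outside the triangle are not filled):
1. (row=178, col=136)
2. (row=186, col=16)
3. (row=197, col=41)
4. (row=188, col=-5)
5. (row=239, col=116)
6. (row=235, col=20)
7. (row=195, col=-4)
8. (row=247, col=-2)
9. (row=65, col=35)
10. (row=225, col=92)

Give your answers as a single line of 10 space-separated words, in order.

(178,136): row=0b10110010, col=0b10001000, row AND col = 0b10000000 = 128; 128 != 136 -> empty
(186,16): row=0b10111010, col=0b10000, row AND col = 0b10000 = 16; 16 == 16 -> filled
(197,41): row=0b11000101, col=0b101001, row AND col = 0b1 = 1; 1 != 41 -> empty
(188,-5): col outside [0, 188] -> not filled
(239,116): row=0b11101111, col=0b1110100, row AND col = 0b1100100 = 100; 100 != 116 -> empty
(235,20): row=0b11101011, col=0b10100, row AND col = 0b0 = 0; 0 != 20 -> empty
(195,-4): col outside [0, 195] -> not filled
(247,-2): col outside [0, 247] -> not filled
(65,35): row=0b1000001, col=0b100011, row AND col = 0b1 = 1; 1 != 35 -> empty
(225,92): row=0b11100001, col=0b1011100, row AND col = 0b1000000 = 64; 64 != 92 -> empty

Answer: no yes no no no no no no no no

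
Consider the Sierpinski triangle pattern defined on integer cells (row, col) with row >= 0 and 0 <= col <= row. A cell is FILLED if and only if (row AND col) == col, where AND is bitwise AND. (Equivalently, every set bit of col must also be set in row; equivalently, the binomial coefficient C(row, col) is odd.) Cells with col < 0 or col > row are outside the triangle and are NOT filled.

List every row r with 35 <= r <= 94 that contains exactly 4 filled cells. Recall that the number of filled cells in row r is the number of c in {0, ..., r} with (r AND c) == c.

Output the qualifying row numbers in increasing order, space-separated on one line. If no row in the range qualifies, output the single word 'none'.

Answer: 36 40 48 65 66 68 72 80

Derivation:
Row r has 2^popcount(r) filled cells, so we need popcount(r) = log2(4) = 2.
Scan r = 35..94 and keep those with exactly 2 one-bits:
r=35=100011 popcount=3 -> skip
r=36=100100 popcount=2 -> KEEP
r=37=100101 popcount=3 -> skip
r=38=100110 popcount=3 -> skip
r=39=100111 popcount=4 -> skip
r=40=101000 popcount=2 -> KEEP
r=41=101001 popcount=3 -> skip
r=42=101010 popcount=3 -> skip
r=43=101011 popcount=4 -> skip
r=44=101100 popcount=3 -> skip
r=45=101101 popcount=4 -> skip
r=46=101110 popcount=4 -> skip
r=47=101111 popcount=5 -> skip
r=48=110000 popcount=2 -> KEEP
r=49=110001 popcount=3 -> skip
r=50=110010 popcount=3 -> skip
r=51=110011 popcount=4 -> skip
r=52=110100 popcount=3 -> skip
r=53=110101 popcount=4 -> skip
r=54=110110 popcount=4 -> skip
r=55=110111 popcount=5 -> skip
r=56=111000 popcount=3 -> skip
r=57=111001 popcount=4 -> skip
r=58=111010 popcount=4 -> skip
r=59=111011 popcount=5 -> skip
r=60=111100 popcount=4 -> skip
r=61=111101 popcount=5 -> skip
r=62=111110 popcount=5 -> skip
r=63=111111 popcount=6 -> skip
r=64=1000000 popcount=1 -> skip
r=65=1000001 popcount=2 -> KEEP
r=66=1000010 popcount=2 -> KEEP
r=67=1000011 popcount=3 -> skip
r=68=1000100 popcount=2 -> KEEP
r=69=1000101 popcount=3 -> skip
r=70=1000110 popcount=3 -> skip
r=71=1000111 popcount=4 -> skip
r=72=1001000 popcount=2 -> KEEP
r=73=1001001 popcount=3 -> skip
r=74=1001010 popcount=3 -> skip
r=75=1001011 popcount=4 -> skip
r=76=1001100 popcount=3 -> skip
r=77=1001101 popcount=4 -> skip
r=78=1001110 popcount=4 -> skip
r=79=1001111 popcount=5 -> skip
r=80=1010000 popcount=2 -> KEEP
r=81=1010001 popcount=3 -> skip
r=82=1010010 popcount=3 -> skip
r=83=1010011 popcount=4 -> skip
r=84=1010100 popcount=3 -> skip
r=85=1010101 popcount=4 -> skip
r=86=1010110 popcount=4 -> skip
r=87=1010111 popcount=5 -> skip
r=88=1011000 popcount=3 -> skip
r=89=1011001 popcount=4 -> skip
r=90=1011010 popcount=4 -> skip
r=91=1011011 popcount=5 -> skip
r=92=1011100 popcount=4 -> skip
r=93=1011101 popcount=5 -> skip
r=94=1011110 popcount=5 -> skip
Kept rows: 36 40 48 65 66 68 72 80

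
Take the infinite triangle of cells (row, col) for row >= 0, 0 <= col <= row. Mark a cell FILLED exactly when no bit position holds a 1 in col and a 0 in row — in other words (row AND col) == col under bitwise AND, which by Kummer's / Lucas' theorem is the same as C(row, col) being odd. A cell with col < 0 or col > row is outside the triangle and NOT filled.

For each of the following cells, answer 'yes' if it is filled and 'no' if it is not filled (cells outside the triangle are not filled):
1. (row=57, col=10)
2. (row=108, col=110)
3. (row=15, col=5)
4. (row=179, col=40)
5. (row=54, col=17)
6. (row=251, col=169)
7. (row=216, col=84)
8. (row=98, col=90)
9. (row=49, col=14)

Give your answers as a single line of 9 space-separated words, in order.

(57,10): row=0b111001, col=0b1010, row AND col = 0b1000 = 8; 8 != 10 -> empty
(108,110): col outside [0, 108] -> not filled
(15,5): row=0b1111, col=0b101, row AND col = 0b101 = 5; 5 == 5 -> filled
(179,40): row=0b10110011, col=0b101000, row AND col = 0b100000 = 32; 32 != 40 -> empty
(54,17): row=0b110110, col=0b10001, row AND col = 0b10000 = 16; 16 != 17 -> empty
(251,169): row=0b11111011, col=0b10101001, row AND col = 0b10101001 = 169; 169 == 169 -> filled
(216,84): row=0b11011000, col=0b1010100, row AND col = 0b1010000 = 80; 80 != 84 -> empty
(98,90): row=0b1100010, col=0b1011010, row AND col = 0b1000010 = 66; 66 != 90 -> empty
(49,14): row=0b110001, col=0b1110, row AND col = 0b0 = 0; 0 != 14 -> empty

Answer: no no yes no no yes no no no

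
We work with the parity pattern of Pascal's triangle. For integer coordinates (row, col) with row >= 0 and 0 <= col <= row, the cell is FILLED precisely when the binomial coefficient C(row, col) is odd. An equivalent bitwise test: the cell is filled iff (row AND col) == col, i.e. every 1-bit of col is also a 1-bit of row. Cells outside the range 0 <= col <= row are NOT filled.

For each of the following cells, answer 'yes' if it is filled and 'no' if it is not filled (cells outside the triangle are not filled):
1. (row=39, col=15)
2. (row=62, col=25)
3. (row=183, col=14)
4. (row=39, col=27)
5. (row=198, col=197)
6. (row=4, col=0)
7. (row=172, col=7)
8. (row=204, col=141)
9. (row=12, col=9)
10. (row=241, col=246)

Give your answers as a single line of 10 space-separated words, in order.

(39,15): row=0b100111, col=0b1111, row AND col = 0b111 = 7; 7 != 15 -> empty
(62,25): row=0b111110, col=0b11001, row AND col = 0b11000 = 24; 24 != 25 -> empty
(183,14): row=0b10110111, col=0b1110, row AND col = 0b110 = 6; 6 != 14 -> empty
(39,27): row=0b100111, col=0b11011, row AND col = 0b11 = 3; 3 != 27 -> empty
(198,197): row=0b11000110, col=0b11000101, row AND col = 0b11000100 = 196; 196 != 197 -> empty
(4,0): row=0b100, col=0b0, row AND col = 0b0 = 0; 0 == 0 -> filled
(172,7): row=0b10101100, col=0b111, row AND col = 0b100 = 4; 4 != 7 -> empty
(204,141): row=0b11001100, col=0b10001101, row AND col = 0b10001100 = 140; 140 != 141 -> empty
(12,9): row=0b1100, col=0b1001, row AND col = 0b1000 = 8; 8 != 9 -> empty
(241,246): col outside [0, 241] -> not filled

Answer: no no no no no yes no no no no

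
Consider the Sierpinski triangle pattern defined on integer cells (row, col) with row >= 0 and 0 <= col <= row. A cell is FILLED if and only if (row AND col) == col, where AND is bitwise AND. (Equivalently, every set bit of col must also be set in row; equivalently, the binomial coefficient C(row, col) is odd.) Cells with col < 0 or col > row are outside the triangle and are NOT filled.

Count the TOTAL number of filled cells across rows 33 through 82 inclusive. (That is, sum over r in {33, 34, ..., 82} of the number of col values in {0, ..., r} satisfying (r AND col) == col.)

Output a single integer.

r33=100001 pc2: +4 =4
r34=100010 pc2: +4 =8
r35=100011 pc3: +8 =16
r36=100100 pc2: +4 =20
r37=100101 pc3: +8 =28
r38=100110 pc3: +8 =36
r39=100111 pc4: +16 =52
r40=101000 pc2: +4 =56
r41=101001 pc3: +8 =64
r42=101010 pc3: +8 =72
r43=101011 pc4: +16 =88
r44=101100 pc3: +8 =96
r45=101101 pc4: +16 =112
r46=101110 pc4: +16 =128
r47=101111 pc5: +32 =160
r48=110000 pc2: +4 =164
r49=110001 pc3: +8 =172
r50=110010 pc3: +8 =180
r51=110011 pc4: +16 =196
r52=110100 pc3: +8 =204
r53=110101 pc4: +16 =220
r54=110110 pc4: +16 =236
r55=110111 pc5: +32 =268
r56=111000 pc3: +8 =276
r57=111001 pc4: +16 =292
r58=111010 pc4: +16 =308
r59=111011 pc5: +32 =340
r60=111100 pc4: +16 =356
r61=111101 pc5: +32 =388
r62=111110 pc5: +32 =420
r63=111111 pc6: +64 =484
r64=1000000 pc1: +2 =486
r65=1000001 pc2: +4 =490
r66=1000010 pc2: +4 =494
r67=1000011 pc3: +8 =502
r68=1000100 pc2: +4 =506
r69=1000101 pc3: +8 =514
r70=1000110 pc3: +8 =522
r71=1000111 pc4: +16 =538
r72=1001000 pc2: +4 =542
r73=1001001 pc3: +8 =550
r74=1001010 pc3: +8 =558
r75=1001011 pc4: +16 =574
r76=1001100 pc3: +8 =582
r77=1001101 pc4: +16 =598
r78=1001110 pc4: +16 =614
r79=1001111 pc5: +32 =646
r80=1010000 pc2: +4 =650
r81=1010001 pc3: +8 =658
r82=1010010 pc3: +8 =666

Answer: 666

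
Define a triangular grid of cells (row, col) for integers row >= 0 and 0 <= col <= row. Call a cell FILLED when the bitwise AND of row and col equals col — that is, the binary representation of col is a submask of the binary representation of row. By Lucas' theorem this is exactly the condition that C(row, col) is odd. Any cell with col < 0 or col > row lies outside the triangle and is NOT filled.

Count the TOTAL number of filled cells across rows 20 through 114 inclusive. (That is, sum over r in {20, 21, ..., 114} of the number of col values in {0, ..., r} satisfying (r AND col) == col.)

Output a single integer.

r20=10100 pc2: +4 =4
r21=10101 pc3: +8 =12
r22=10110 pc3: +8 =20
r23=10111 pc4: +16 =36
r24=11000 pc2: +4 =40
r25=11001 pc3: +8 =48
r26=11010 pc3: +8 =56
r27=11011 pc4: +16 =72
r28=11100 pc3: +8 =80
r29=11101 pc4: +16 =96
r30=11110 pc4: +16 =112
r31=11111 pc5: +32 =144
r32=100000 pc1: +2 =146
r33=100001 pc2: +4 =150
r34=100010 pc2: +4 =154
r35=100011 pc3: +8 =162
r36=100100 pc2: +4 =166
r37=100101 pc3: +8 =174
r38=100110 pc3: +8 =182
r39=100111 pc4: +16 =198
r40=101000 pc2: +4 =202
r41=101001 pc3: +8 =210
r42=101010 pc3: +8 =218
r43=101011 pc4: +16 =234
r44=101100 pc3: +8 =242
r45=101101 pc4: +16 =258
r46=101110 pc4: +16 =274
r47=101111 pc5: +32 =306
r48=110000 pc2: +4 =310
r49=110001 pc3: +8 =318
r50=110010 pc3: +8 =326
r51=110011 pc4: +16 =342
r52=110100 pc3: +8 =350
r53=110101 pc4: +16 =366
r54=110110 pc4: +16 =382
r55=110111 pc5: +32 =414
r56=111000 pc3: +8 =422
r57=111001 pc4: +16 =438
r58=111010 pc4: +16 =454
r59=111011 pc5: +32 =486
r60=111100 pc4: +16 =502
r61=111101 pc5: +32 =534
r62=111110 pc5: +32 =566
r63=111111 pc6: +64 =630
r64=1000000 pc1: +2 =632
r65=1000001 pc2: +4 =636
r66=1000010 pc2: +4 =640
r67=1000011 pc3: +8 =648
r68=1000100 pc2: +4 =652
r69=1000101 pc3: +8 =660
r70=1000110 pc3: +8 =668
r71=1000111 pc4: +16 =684
r72=1001000 pc2: +4 =688
r73=1001001 pc3: +8 =696
r74=1001010 pc3: +8 =704
r75=1001011 pc4: +16 =720
r76=1001100 pc3: +8 =728
r77=1001101 pc4: +16 =744
r78=1001110 pc4: +16 =760
r79=1001111 pc5: +32 =792
r80=1010000 pc2: +4 =796
r81=1010001 pc3: +8 =804
r82=1010010 pc3: +8 =812
r83=1010011 pc4: +16 =828
r84=1010100 pc3: +8 =836
r85=1010101 pc4: +16 =852
r86=1010110 pc4: +16 =868
r87=1010111 pc5: +32 =900
r88=1011000 pc3: +8 =908
r89=1011001 pc4: +16 =924
r90=1011010 pc4: +16 =940
r91=1011011 pc5: +32 =972
r92=1011100 pc4: +16 =988
r93=1011101 pc5: +32 =1020
r94=1011110 pc5: +32 =1052
r95=1011111 pc6: +64 =1116
r96=1100000 pc2: +4 =1120
r97=1100001 pc3: +8 =1128
r98=1100010 pc3: +8 =1136
r99=1100011 pc4: +16 =1152
r100=1100100 pc3: +8 =1160
r101=1100101 pc4: +16 =1176
r102=1100110 pc4: +16 =1192
r103=1100111 pc5: +32 =1224
r104=1101000 pc3: +8 =1232
r105=1101001 pc4: +16 =1248
r106=1101010 pc4: +16 =1264
r107=1101011 pc5: +32 =1296
r108=1101100 pc4: +16 =1312
r109=1101101 pc5: +32 =1344
r110=1101110 pc5: +32 =1376
r111=1101111 pc6: +64 =1440
r112=1110000 pc3: +8 =1448
r113=1110001 pc4: +16 =1464
r114=1110010 pc4: +16 =1480

Answer: 1480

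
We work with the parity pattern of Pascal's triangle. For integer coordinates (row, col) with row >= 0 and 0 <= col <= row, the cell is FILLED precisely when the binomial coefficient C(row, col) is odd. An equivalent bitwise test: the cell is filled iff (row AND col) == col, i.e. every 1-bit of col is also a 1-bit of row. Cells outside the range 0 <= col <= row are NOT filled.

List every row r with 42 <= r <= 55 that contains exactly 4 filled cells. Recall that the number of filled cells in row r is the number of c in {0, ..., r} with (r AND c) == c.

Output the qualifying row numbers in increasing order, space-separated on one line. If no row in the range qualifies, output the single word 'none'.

Answer: 48

Derivation:
Row r has 2^popcount(r) filled cells, so we need popcount(r) = log2(4) = 2.
Scan r = 42..55 and keep those with exactly 2 one-bits:
r=42=101010 popcount=3 -> skip
r=43=101011 popcount=4 -> skip
r=44=101100 popcount=3 -> skip
r=45=101101 popcount=4 -> skip
r=46=101110 popcount=4 -> skip
r=47=101111 popcount=5 -> skip
r=48=110000 popcount=2 -> KEEP
r=49=110001 popcount=3 -> skip
r=50=110010 popcount=3 -> skip
r=51=110011 popcount=4 -> skip
r=52=110100 popcount=3 -> skip
r=53=110101 popcount=4 -> skip
r=54=110110 popcount=4 -> skip
r=55=110111 popcount=5 -> skip
Kept rows: 48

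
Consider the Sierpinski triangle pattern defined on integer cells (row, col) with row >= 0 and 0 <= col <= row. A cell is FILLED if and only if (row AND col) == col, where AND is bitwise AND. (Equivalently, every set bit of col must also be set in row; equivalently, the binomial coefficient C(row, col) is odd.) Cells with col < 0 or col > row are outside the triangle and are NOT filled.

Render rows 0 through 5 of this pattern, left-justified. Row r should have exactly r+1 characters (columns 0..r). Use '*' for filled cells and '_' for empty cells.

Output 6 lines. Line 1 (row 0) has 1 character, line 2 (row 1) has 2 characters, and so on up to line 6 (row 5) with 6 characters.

Answer: *
**
*_*
****
*___*
**__**

Derivation:
r0=0: *
r1=1: **
r2=10: *_*
r3=11: ****
r4=100: *___*
r5=101: **__**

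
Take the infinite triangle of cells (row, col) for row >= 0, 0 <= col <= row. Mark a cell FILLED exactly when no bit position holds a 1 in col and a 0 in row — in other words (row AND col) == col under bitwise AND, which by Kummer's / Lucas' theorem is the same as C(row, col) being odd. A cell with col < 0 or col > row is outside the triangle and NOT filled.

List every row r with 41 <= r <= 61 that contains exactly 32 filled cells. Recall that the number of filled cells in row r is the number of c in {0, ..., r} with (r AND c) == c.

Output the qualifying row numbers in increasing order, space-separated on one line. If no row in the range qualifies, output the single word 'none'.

Answer: 47 55 59 61

Derivation:
Row r has 2^popcount(r) filled cells, so we need popcount(r) = log2(32) = 5.
Scan r = 41..61 and keep those with exactly 5 one-bits:
r=41=101001 popcount=3 -> skip
r=42=101010 popcount=3 -> skip
r=43=101011 popcount=4 -> skip
r=44=101100 popcount=3 -> skip
r=45=101101 popcount=4 -> skip
r=46=101110 popcount=4 -> skip
r=47=101111 popcount=5 -> KEEP
r=48=110000 popcount=2 -> skip
r=49=110001 popcount=3 -> skip
r=50=110010 popcount=3 -> skip
r=51=110011 popcount=4 -> skip
r=52=110100 popcount=3 -> skip
r=53=110101 popcount=4 -> skip
r=54=110110 popcount=4 -> skip
r=55=110111 popcount=5 -> KEEP
r=56=111000 popcount=3 -> skip
r=57=111001 popcount=4 -> skip
r=58=111010 popcount=4 -> skip
r=59=111011 popcount=5 -> KEEP
r=60=111100 popcount=4 -> skip
r=61=111101 popcount=5 -> KEEP
Kept rows: 47 55 59 61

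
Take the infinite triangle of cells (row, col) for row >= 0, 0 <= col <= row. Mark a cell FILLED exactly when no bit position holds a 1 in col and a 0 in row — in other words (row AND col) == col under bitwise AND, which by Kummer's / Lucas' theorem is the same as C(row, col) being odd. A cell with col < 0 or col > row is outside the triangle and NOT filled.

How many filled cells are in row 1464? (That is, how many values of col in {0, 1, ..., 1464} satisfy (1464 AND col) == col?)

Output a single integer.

Answer: 64

Derivation:
1464 in binary = 10110111000
popcount(1464) = number of 1-bits in 10110111000 = 6
A col c satisfies (1464 AND c) == c iff every set bit of c is also set in 1464; each of the 6 set bits of 1464 can independently be on or off in c.
count = 2^6 = 64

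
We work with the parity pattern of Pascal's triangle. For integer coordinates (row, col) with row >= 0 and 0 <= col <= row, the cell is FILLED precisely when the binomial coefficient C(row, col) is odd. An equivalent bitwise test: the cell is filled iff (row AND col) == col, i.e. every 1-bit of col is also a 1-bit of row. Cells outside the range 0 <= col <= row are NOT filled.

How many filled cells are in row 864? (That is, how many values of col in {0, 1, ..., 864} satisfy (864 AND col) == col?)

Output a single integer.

864 in binary = 1101100000
popcount(864) = number of 1-bits in 1101100000 = 4
A col c satisfies (864 AND c) == c iff every set bit of c is also set in 864; each of the 4 set bits of 864 can independently be on or off in c.
count = 2^4 = 16

Answer: 16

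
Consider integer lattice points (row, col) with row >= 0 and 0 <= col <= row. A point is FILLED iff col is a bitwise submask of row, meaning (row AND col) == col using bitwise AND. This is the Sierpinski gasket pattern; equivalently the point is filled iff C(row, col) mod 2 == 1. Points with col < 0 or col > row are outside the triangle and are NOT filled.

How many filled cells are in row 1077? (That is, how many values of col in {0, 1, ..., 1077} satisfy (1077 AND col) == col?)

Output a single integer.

Answer: 32

Derivation:
1077 in binary = 10000110101
popcount(1077) = number of 1-bits in 10000110101 = 5
A col c satisfies (1077 AND c) == c iff every set bit of c is also set in 1077; each of the 5 set bits of 1077 can independently be on or off in c.
count = 2^5 = 32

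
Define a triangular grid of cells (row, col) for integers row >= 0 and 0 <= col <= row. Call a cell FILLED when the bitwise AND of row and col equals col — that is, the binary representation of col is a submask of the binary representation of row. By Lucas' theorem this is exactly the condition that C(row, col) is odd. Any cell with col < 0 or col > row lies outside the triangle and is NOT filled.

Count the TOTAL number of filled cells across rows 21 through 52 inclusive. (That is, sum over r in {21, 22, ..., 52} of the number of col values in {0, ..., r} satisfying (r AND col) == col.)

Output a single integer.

Answer: 346

Derivation:
r21=10101 pc3: +8 =8
r22=10110 pc3: +8 =16
r23=10111 pc4: +16 =32
r24=11000 pc2: +4 =36
r25=11001 pc3: +8 =44
r26=11010 pc3: +8 =52
r27=11011 pc4: +16 =68
r28=11100 pc3: +8 =76
r29=11101 pc4: +16 =92
r30=11110 pc4: +16 =108
r31=11111 pc5: +32 =140
r32=100000 pc1: +2 =142
r33=100001 pc2: +4 =146
r34=100010 pc2: +4 =150
r35=100011 pc3: +8 =158
r36=100100 pc2: +4 =162
r37=100101 pc3: +8 =170
r38=100110 pc3: +8 =178
r39=100111 pc4: +16 =194
r40=101000 pc2: +4 =198
r41=101001 pc3: +8 =206
r42=101010 pc3: +8 =214
r43=101011 pc4: +16 =230
r44=101100 pc3: +8 =238
r45=101101 pc4: +16 =254
r46=101110 pc4: +16 =270
r47=101111 pc5: +32 =302
r48=110000 pc2: +4 =306
r49=110001 pc3: +8 =314
r50=110010 pc3: +8 =322
r51=110011 pc4: +16 =338
r52=110100 pc3: +8 =346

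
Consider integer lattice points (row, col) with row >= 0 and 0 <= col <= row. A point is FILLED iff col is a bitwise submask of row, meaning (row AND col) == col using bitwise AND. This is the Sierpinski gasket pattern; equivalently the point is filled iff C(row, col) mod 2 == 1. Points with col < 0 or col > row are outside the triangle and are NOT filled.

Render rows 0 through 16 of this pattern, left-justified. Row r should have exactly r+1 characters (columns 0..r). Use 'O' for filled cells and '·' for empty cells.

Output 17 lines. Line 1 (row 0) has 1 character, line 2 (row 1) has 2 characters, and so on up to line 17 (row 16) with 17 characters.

r0=0: O
r1=1: OO
r2=10: O·O
r3=11: OOOO
r4=100: O···O
r5=101: OO··OO
r6=110: O·O·O·O
r7=111: OOOOOOOO
r8=1000: O·······O
r9=1001: OO······OO
r10=1010: O·O·····O·O
r11=1011: OOOO····OOOO
r12=1100: O···O···O···O
r13=1101: OO··OO··OO··OO
r14=1110: O·O·O·O·O·O·O·O
r15=1111: OOOOOOOOOOOOOOOO
r16=10000: O···············O

Answer: O
OO
O·O
OOOO
O···O
OO··OO
O·O·O·O
OOOOOOOO
O·······O
OO······OO
O·O·····O·O
OOOO····OOOO
O···O···O···O
OO··OO··OO··OO
O·O·O·O·O·O·O·O
OOOOOOOOOOOOOOOO
O···············O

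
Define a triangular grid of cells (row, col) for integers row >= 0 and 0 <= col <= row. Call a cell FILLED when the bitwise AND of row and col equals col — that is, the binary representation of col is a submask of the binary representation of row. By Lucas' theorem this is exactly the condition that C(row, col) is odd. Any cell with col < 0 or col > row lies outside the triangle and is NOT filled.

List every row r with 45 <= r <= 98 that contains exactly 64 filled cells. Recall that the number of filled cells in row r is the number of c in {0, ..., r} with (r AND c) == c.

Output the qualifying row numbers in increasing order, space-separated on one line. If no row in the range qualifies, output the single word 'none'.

Answer: 63 95

Derivation:
Row r has 2^popcount(r) filled cells, so we need popcount(r) = log2(64) = 6.
Scan r = 45..98 and keep those with exactly 6 one-bits:
r=45=101101 popcount=4 -> skip
r=46=101110 popcount=4 -> skip
r=47=101111 popcount=5 -> skip
r=48=110000 popcount=2 -> skip
r=49=110001 popcount=3 -> skip
r=50=110010 popcount=3 -> skip
r=51=110011 popcount=4 -> skip
r=52=110100 popcount=3 -> skip
r=53=110101 popcount=4 -> skip
r=54=110110 popcount=4 -> skip
r=55=110111 popcount=5 -> skip
r=56=111000 popcount=3 -> skip
r=57=111001 popcount=4 -> skip
r=58=111010 popcount=4 -> skip
r=59=111011 popcount=5 -> skip
r=60=111100 popcount=4 -> skip
r=61=111101 popcount=5 -> skip
r=62=111110 popcount=5 -> skip
r=63=111111 popcount=6 -> KEEP
r=64=1000000 popcount=1 -> skip
r=65=1000001 popcount=2 -> skip
r=66=1000010 popcount=2 -> skip
r=67=1000011 popcount=3 -> skip
r=68=1000100 popcount=2 -> skip
r=69=1000101 popcount=3 -> skip
r=70=1000110 popcount=3 -> skip
r=71=1000111 popcount=4 -> skip
r=72=1001000 popcount=2 -> skip
r=73=1001001 popcount=3 -> skip
r=74=1001010 popcount=3 -> skip
r=75=1001011 popcount=4 -> skip
r=76=1001100 popcount=3 -> skip
r=77=1001101 popcount=4 -> skip
r=78=1001110 popcount=4 -> skip
r=79=1001111 popcount=5 -> skip
r=80=1010000 popcount=2 -> skip
r=81=1010001 popcount=3 -> skip
r=82=1010010 popcount=3 -> skip
r=83=1010011 popcount=4 -> skip
r=84=1010100 popcount=3 -> skip
r=85=1010101 popcount=4 -> skip
r=86=1010110 popcount=4 -> skip
r=87=1010111 popcount=5 -> skip
r=88=1011000 popcount=3 -> skip
r=89=1011001 popcount=4 -> skip
r=90=1011010 popcount=4 -> skip
r=91=1011011 popcount=5 -> skip
r=92=1011100 popcount=4 -> skip
r=93=1011101 popcount=5 -> skip
r=94=1011110 popcount=5 -> skip
r=95=1011111 popcount=6 -> KEEP
r=96=1100000 popcount=2 -> skip
r=97=1100001 popcount=3 -> skip
r=98=1100010 popcount=3 -> skip
Kept rows: 63 95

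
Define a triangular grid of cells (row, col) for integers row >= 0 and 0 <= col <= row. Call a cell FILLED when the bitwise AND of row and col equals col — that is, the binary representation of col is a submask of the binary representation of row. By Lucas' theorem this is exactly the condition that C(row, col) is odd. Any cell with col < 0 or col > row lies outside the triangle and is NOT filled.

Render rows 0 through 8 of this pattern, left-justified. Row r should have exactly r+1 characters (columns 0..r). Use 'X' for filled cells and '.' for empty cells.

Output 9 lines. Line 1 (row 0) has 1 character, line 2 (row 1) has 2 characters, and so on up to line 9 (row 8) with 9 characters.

r0=0: X
r1=1: XX
r2=10: X.X
r3=11: XXXX
r4=100: X...X
r5=101: XX..XX
r6=110: X.X.X.X
r7=111: XXXXXXXX
r8=1000: X.......X

Answer: X
XX
X.X
XXXX
X...X
XX..XX
X.X.X.X
XXXXXXXX
X.......X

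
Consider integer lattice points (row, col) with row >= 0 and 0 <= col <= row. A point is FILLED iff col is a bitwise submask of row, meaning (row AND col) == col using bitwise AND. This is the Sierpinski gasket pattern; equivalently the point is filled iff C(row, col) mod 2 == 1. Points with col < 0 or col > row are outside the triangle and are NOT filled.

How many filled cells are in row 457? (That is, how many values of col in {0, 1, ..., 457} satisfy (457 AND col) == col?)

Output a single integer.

Answer: 32

Derivation:
457 in binary = 111001001
popcount(457) = number of 1-bits in 111001001 = 5
A col c satisfies (457 AND c) == c iff every set bit of c is also set in 457; each of the 5 set bits of 457 can independently be on or off in c.
count = 2^5 = 32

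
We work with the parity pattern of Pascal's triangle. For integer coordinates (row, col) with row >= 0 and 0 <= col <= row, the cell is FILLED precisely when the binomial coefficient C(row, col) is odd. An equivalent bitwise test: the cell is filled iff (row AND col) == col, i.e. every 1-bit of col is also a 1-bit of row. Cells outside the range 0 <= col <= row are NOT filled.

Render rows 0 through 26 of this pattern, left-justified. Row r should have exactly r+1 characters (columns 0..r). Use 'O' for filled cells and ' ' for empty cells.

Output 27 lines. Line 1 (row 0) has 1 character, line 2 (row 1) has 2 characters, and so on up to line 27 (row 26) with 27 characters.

Answer: O
OO
O O
OOOO
O   O
OO  OO
O O O O
OOOOOOOO
O       O
OO      OO
O O     O O
OOOO    OOOO
O   O   O   O
OO  OO  OO  OO
O O O O O O O O
OOOOOOOOOOOOOOOO
O               O
OO              OO
O O             O O
OOOO            OOOO
O   O           O   O
OO  OO          OO  OO
O O O O         O O O O
OOOOOOOO        OOOOOOOO
O       O       O       O
OO      OO      OO      OO
O O     O O     O O     O O

Derivation:
r0=0: O
r1=1: OO
r2=10: O O
r3=11: OOOO
r4=100: O   O
r5=101: OO  OO
r6=110: O O O O
r7=111: OOOOOOOO
r8=1000: O       O
r9=1001: OO      OO
r10=1010: O O     O O
r11=1011: OOOO    OOOO
r12=1100: O   O   O   O
r13=1101: OO  OO  OO  OO
r14=1110: O O O O O O O O
r15=1111: OOOOOOOOOOOOOOOO
r16=10000: O               O
r17=10001: OO              OO
r18=10010: O O             O O
r19=10011: OOOO            OOOO
r20=10100: O   O           O   O
r21=10101: OO  OO          OO  OO
r22=10110: O O O O         O O O O
r23=10111: OOOOOOOO        OOOOOOOO
r24=11000: O       O       O       O
r25=11001: OO      OO      OO      OO
r26=11010: O O     O O     O O     O O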